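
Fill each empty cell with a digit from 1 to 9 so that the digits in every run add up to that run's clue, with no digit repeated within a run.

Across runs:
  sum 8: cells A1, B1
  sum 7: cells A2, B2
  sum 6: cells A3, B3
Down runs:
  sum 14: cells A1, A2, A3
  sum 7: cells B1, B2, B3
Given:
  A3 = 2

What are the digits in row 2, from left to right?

7 in 3 cells must be {1,2,4}.
B3 = 6 − 2 = 4 completes the 6 across.
Nothing is forced directly, so branch on B1, whose candidates are 1 or 2. If B1 = 2: then A1 would have to be in {6} for the 8 across but in {3,4,5,7,8,9} for the 14 down — contradiction. So B1 = 1.
A1 = 8 − 1 = 7 completes the 8 across.
A2 = 14 − 9 = 5 completes the 14 down.
B2 = 7 − 5 = 2 completes the 7 across.

5, 2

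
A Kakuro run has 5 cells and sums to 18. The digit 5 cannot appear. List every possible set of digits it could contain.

{1,2,3,4,8}

5 distinct digits from 1–9 sum between 15 and 35.
Dropping sets that contain 5.
Only one set works: {1,2,3,4,8}.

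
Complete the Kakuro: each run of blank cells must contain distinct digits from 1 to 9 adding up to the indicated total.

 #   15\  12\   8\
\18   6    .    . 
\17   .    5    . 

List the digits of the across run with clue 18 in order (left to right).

6, 7, 5

R1C2 = 12 − 5 = 7 completes the 12 down.
R1C3 = 18 − 13 = 5 completes the 18 across.
R2C1 = 15 − 6 = 9 completes the 15 down.
R2C3 = 17 − 14 = 3 completes the 17 across.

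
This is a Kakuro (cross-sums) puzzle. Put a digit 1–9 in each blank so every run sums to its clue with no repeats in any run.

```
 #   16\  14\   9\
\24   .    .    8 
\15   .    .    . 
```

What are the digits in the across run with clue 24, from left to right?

7 9 8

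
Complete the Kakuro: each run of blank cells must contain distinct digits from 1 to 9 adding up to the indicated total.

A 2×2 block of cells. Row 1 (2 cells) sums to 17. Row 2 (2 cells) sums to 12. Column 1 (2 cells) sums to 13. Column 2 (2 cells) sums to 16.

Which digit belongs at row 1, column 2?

17 in 2 cells must be {8,9}; 16 in 2 cells must be {7,9}.
The 17 across and the 16 down share only 9, so (1,2) = 9.
(2,2) = 16 − 9 = 7 completes the 16 down.
(1,1) = 17 − 9 = 8 completes the 17 across.
(2,1) = 12 − 7 = 5 completes the 12 across.

9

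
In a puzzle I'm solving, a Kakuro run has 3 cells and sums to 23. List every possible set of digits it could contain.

3 distinct digits from 1–9 sum between 6 and 24.
Only one set works: {6,8,9}.

{6,8,9}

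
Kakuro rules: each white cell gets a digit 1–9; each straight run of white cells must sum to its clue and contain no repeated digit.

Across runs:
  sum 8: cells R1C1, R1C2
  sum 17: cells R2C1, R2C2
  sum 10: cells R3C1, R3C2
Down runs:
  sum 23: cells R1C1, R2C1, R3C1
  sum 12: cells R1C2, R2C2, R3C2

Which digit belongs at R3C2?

1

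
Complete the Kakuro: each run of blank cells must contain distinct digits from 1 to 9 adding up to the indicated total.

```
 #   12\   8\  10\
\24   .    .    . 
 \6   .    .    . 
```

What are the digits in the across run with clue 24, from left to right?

9 7 8

24 in 3 cells must be {7,8,9}; 6 in 3 cells must be {1,2,3}.
The 24 across and the 8 down share only 7, so R1C2 = 7.
The 6 across and the 12 down share only 3, so R2C1 = 3.
R2C2 = 8 − 7 = 1 completes the 8 down.
R2C3 = 6 − 4 = 2 completes the 6 across.
R1C1 = 12 − 3 = 9 completes the 12 down.
R1C3 = 24 − 16 = 8 completes the 24 across.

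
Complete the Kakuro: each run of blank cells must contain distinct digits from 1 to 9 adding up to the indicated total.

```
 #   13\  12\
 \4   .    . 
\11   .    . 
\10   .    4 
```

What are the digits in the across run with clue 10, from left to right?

6 4

4 in 2 cells must be {1,3}.
R3C1 = 10 − 4 = 6 completes the 10 across.
Given what's placed, R1C1 must be 3 to fit the 4 across and 13 down.
R1C2 = 4 − 3 = 1 completes the 4 across.
R2C1 = 13 − 9 = 4 completes the 13 down.
R2C2 = 11 − 4 = 7 completes the 11 across.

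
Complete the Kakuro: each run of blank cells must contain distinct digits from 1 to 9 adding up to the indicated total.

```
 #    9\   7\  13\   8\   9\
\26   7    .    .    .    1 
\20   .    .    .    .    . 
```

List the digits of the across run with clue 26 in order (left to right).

7, 6, 9, 3, 1

R2C1 = 9 − 7 = 2 completes the 9 down.
R2C5 = 9 − 1 = 8 completes the 9 down.
Nothing is forced directly, so branch on R2C3, whose candidates are 4 or 5 or 6. If R2C3 = 5: that forces R1C3 = 8, R1C4 = 6, after which R2C4 would have to be in {1,4} for the 20 across but in {2} for the 8 down — contradiction. If R2C3 = 6: then R1C3 would have to be in {3,4,5,6,8,9} for the 26 across but in {7} for the 13 down — contradiction. So R2C3 = 4.
R1C3 = 13 − 4 = 9 completes the 13 down.
Nothing is forced directly, so branch on R2C2, whose candidates are 1 or 5. If R2C2 = 5: then R1C2 would have to be in {3,4,5,6} for the 26 across but in {2} for the 7 down — contradiction. So R2C2 = 1.
R1C2 = 7 − 1 = 6 completes the 7 down.
R1C4 = 26 − 23 = 3 completes the 26 across.
R2C4 = 20 − 15 = 5 completes the 20 across.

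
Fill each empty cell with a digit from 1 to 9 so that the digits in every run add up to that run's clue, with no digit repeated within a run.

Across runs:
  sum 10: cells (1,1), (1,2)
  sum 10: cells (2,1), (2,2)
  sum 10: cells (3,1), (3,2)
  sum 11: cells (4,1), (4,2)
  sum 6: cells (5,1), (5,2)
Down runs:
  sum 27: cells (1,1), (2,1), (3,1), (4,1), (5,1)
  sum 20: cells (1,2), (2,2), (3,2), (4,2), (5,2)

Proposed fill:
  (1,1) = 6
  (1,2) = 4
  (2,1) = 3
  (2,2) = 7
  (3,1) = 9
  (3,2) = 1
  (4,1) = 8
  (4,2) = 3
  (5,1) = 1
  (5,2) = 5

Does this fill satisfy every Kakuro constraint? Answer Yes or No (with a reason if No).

Yes

Across: 6+4=10; 3+7=10; 9+1=10; 8+3=11; 1+5=6. Down: 6+3+9+8+1=27; 4+7+1+3+5=20. No digit repeats within any run.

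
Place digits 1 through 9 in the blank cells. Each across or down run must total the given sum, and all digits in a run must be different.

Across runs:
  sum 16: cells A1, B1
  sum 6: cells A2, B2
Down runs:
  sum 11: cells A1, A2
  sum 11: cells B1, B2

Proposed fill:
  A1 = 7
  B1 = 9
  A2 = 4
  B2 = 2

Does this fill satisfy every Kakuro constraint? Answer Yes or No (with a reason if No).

Across: 7+9=16; 4+2=6. Down: 7+4=11; 9+2=11. No digit repeats within any run.

Yes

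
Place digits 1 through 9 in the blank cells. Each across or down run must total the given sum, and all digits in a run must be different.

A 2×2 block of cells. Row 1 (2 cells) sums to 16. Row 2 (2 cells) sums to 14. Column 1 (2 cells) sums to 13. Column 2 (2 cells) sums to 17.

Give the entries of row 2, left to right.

6 8

16 in 2 cells must be {7,9}; 17 in 2 cells must be {8,9}.
The 16 across and the 17 down share only 9, so (1,2) = 9.
(2,2) = 17 − 9 = 8 completes the 17 down.
(1,1) = 16 − 9 = 7 completes the 16 across.
(2,1) = 14 − 8 = 6 completes the 14 across.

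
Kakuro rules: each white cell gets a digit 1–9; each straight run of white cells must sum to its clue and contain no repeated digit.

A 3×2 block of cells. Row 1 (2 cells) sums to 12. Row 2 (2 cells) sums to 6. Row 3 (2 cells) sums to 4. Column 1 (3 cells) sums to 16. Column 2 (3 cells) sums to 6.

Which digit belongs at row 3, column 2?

4 in 2 cells must be {1,3}; 6 in 3 cells must be {1,2,3}.
The 12 across and the 6 down share only 3, so (1,2) = 3.
Given what's placed, (3,2) must be 1 to fit the 4 across and 6 down.
(1,1) = 12 − 3 = 9 completes the 12 across.
(2,2) = 6 − 4 = 2 completes the 6 down.
(3,1) = 4 − 1 = 3 completes the 4 across.
(2,1) = 6 − 2 = 4 completes the 6 across.

1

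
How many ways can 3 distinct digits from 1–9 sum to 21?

3

3 distinct digits from 1–9 sum between 6 and 24.
Enumerating: {4,8,9}, {5,7,9}, {6,7,8}.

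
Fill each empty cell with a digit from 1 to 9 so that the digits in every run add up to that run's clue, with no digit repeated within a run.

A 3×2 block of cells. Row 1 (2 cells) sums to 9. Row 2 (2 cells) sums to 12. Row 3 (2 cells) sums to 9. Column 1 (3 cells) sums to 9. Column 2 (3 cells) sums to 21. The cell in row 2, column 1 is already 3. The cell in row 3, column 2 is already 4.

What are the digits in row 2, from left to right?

Given what's placed, (1,2) must be 8 to fit the 9 across and 21 down.
(2,2) = 12 − 3 = 9 completes the 12 across.
(3,1) = 9 − 4 = 5 completes the 9 across.
(1,1) = 9 − 8 = 1 completes the 9 across.

3 9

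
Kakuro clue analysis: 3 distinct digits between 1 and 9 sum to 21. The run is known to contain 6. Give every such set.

3 distinct digits from 1–9 sum between 6 and 24.
Keeping only sets containing 6.
Only one set works: {6,7,8}.

{6,7,8}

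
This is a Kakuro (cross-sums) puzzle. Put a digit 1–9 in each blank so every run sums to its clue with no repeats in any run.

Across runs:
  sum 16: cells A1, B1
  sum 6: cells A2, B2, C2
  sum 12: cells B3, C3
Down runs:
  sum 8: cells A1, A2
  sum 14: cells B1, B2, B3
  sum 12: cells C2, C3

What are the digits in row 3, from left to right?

16 in 2 cells must be {7,9}; 6 in 3 cells must be {1,2,3}.
The 16 across and the 8 down share only 7, so A1 = 7.
B1 = 16 − 7 = 9 completes the 16 across.
A2 = 8 − 7 = 1 completes the 8 down.
C2 = 3: the only remaining digit allowed by both the 6 across and the 12 down.
C3 = 12 − 3 = 9 completes the 12 down.
B2 = 6 − 4 = 2 completes the 6 across.
B3 = 12 − 9 = 3 completes the 12 across.

3, 9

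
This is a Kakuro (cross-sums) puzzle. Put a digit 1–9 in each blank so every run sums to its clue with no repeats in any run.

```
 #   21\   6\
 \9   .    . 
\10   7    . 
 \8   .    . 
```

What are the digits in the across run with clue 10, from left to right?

7 3

6 in 3 cells must be {1,2,3}.
R2C2 = 10 − 7 = 3 completes the 10 across.
Nothing is forced directly, so branch on R1C2, whose candidates are 1 or 2. If R1C2 = 2: then R1C1 would have to be in {7} for the 9 across but in {5,6,8,9} for the 21 down — contradiction. So R1C2 = 1.
R1C1 = 9 − 1 = 8 completes the 9 across.
R3C1 = 21 − 15 = 6 completes the 21 down.
R3C2 = 8 − 6 = 2 completes the 8 across.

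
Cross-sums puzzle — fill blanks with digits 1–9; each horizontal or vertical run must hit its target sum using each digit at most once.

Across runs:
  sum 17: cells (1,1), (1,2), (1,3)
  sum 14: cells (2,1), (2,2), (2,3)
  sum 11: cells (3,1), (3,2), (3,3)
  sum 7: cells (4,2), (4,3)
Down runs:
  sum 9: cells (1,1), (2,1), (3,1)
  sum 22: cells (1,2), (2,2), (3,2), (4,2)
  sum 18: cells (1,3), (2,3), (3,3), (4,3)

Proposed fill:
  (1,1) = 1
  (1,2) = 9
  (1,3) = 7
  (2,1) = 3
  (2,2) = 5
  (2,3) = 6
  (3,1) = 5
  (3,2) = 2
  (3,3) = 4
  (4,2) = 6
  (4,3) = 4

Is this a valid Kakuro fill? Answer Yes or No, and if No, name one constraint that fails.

No — the down run (1,3)–(4,3) sums to 21, not 18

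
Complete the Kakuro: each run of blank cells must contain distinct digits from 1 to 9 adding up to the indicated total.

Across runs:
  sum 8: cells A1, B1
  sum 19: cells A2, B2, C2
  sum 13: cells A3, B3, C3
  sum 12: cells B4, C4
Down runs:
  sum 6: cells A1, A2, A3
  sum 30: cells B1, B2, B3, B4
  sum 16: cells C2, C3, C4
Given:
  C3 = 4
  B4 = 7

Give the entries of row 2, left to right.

3 9 7

6 in 3 cells must be {1,2,3}; 30 in 4 cells must be {6,7,8,9}.
B1 = 6: the only remaining digit allowed by both the 8 across and the 30 down.
B3 = 8: the only remaining digit allowed by both the 13 across and the 30 down.
C4 = 12 − 7 = 5 completes the 12 across.
A1 = 8 − 6 = 2 completes the 8 across.
Given what's placed, A2 must be 3 to fit the 19 across and 6 down.
B2 = 30 − 21 = 9 completes the 30 down.
C2 = 19 − 12 = 7 completes the 19 across.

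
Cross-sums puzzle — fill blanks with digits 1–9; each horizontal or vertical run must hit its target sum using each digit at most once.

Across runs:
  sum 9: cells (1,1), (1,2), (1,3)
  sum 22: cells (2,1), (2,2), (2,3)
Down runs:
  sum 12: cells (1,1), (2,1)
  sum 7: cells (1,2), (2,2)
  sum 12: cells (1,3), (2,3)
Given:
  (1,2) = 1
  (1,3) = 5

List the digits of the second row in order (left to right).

(1,1) = 9 − 6 = 3 completes the 9 across.
(2,1) = 12 − 3 = 9 completes the 12 down.
(2,2) = 7 − 1 = 6 completes the 7 down.
(2,3) = 22 − 15 = 7 completes the 22 across.

9 6 7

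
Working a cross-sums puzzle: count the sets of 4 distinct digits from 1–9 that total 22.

4 distinct digits from 1–9 sum between 10 and 30.

11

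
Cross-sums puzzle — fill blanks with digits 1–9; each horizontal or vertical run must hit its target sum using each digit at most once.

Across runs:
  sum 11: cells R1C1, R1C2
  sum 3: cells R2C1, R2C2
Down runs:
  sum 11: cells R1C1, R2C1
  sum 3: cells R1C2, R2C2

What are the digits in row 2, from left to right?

3 in 2 cells must be {1,2}.
The 11 across and the 3 down share only 2, so R1C2 = 2.
The 3 across and the 11 down share only 2, so R2C1 = 2.
R2C2 = 3 − 2 = 1 completes the 3 across.
R1C1 = 11 − 2 = 9 completes the 11 across.

2 1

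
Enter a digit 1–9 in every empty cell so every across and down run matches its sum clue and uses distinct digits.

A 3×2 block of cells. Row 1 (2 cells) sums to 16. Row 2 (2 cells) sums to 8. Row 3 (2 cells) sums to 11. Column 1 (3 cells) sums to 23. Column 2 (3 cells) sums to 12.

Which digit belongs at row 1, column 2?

7

16 in 2 cells must be {7,9}; 23 in 3 cells must be {6,8,9}.
The 16 across and the 23 down share only 9, so (1,1) = 9.
(1,2) = 16 − 9 = 7 completes the 16 across.
Given what's placed, (2,1) must be 6 to fit the 8 across and 23 down.
(2,2) = 8 − 6 = 2 completes the 8 across.
(3,1) = 23 − 15 = 8 completes the 23 down.
(3,2) = 11 − 8 = 3 completes the 11 across.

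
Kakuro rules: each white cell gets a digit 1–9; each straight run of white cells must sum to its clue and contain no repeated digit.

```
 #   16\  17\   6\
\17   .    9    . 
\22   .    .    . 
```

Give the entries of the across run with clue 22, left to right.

16 in 2 cells must be {7,9}; 17 in 2 cells must be {8,9}.
Given what's placed, R1C1 must be 7 to fit the 17 across and 16 down.
R1C3 = 17 − 16 = 1 completes the 17 across.
R2C1 = 16 − 7 = 9 completes the 16 down.
R2C2 = 17 − 9 = 8 completes the 17 down.
R2C3 = 22 − 17 = 5 completes the 22 across.

9 8 5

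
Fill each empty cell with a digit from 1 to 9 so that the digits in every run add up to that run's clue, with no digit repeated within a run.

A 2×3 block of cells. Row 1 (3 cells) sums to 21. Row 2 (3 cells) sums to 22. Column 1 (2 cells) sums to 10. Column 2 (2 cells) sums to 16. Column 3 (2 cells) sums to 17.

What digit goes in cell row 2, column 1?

16 in 2 cells must be {7,9}; 17 in 2 cells must be {8,9}.
Nothing is forced directly, so branch on (2,3), whose candidates are 8 or 9. If (2,3) = 8: that forces (1,3) = 9, (2,1) = 9, after which (2,2) would have to be in {5} for the 22 across but in {7,9} for the 16 down — contradiction. So (2,3) = 9.
(1,3) = 17 − 9 = 8 completes the 17 down.
Given what's placed, (2,2) must be 7 to fit the 22 across and 16 down.
(1,2) = 16 − 7 = 9 completes the 16 down.
(2,1) = 22 − 16 = 6 completes the 22 across.
(1,1) = 21 − 17 = 4 completes the 21 across.

6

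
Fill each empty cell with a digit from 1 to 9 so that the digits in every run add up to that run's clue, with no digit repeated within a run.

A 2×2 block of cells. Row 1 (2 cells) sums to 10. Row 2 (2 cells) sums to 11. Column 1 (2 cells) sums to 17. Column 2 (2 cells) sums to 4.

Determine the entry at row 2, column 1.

17 in 2 cells must be {8,9}; 4 in 2 cells must be {1,3}.
The 11 across and the 4 down share only 3, so (2,2) = 3.
(1,2) = 4 − 3 = 1 completes the 4 down.
(2,1) = 11 − 3 = 8 completes the 11 across.
(1,1) = 10 − 1 = 9 completes the 10 across.

8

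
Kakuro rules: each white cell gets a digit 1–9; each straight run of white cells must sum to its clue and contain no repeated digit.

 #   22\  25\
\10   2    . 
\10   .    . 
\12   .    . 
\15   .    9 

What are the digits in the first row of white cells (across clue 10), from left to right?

R1C2 = 10 − 2 = 8 completes the 10 across.
R4C1 = 15 − 9 = 6 completes the 15 across.
R2C1 = 9: the only remaining digit allowed by both the 10 across and the 22 down.
R2C2 = 10 − 9 = 1 completes the 10 across.
R3C1 = 22 − 17 = 5 completes the 22 down.
R3C2 = 12 − 5 = 7 completes the 12 across.

2 8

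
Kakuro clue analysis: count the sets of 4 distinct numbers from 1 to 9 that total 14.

4 distinct digits from 1–9 sum between 10 and 30.
Enumerating: {1,2,3,8}, {1,2,4,7}, {1,2,5,6}, {1,3,4,6}, {2,3,4,5}.

5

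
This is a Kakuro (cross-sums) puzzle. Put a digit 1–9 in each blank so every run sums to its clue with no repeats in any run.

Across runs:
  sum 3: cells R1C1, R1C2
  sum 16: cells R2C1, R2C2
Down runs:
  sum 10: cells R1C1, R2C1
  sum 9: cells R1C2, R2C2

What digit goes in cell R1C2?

3 in 2 cells must be {1,2}; 16 in 2 cells must be {7,9}.
The 16 across and the 9 down share only 7, so R2C2 = 7.
R1C2 = 9 − 7 = 2 completes the 9 down.
R2C1 = 16 − 7 = 9 completes the 16 across.
R1C1 = 3 − 2 = 1 completes the 3 across.

2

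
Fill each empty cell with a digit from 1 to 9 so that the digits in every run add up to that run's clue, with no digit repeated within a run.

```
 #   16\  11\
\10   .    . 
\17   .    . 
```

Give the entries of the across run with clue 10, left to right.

7, 3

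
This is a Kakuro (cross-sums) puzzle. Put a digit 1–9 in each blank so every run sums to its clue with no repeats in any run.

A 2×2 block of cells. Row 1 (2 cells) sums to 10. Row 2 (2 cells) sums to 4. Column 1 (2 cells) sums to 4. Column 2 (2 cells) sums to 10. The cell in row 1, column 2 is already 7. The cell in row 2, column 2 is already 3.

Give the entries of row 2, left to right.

4 in 2 cells must be {1,3}.
(1,1) = 10 − 7 = 3 completes the 10 across.
(2,1) = 4 − 3 = 1 completes the 4 across.

1, 3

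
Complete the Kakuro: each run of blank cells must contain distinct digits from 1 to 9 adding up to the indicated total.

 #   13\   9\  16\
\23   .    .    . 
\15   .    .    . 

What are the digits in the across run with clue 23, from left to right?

8 6 9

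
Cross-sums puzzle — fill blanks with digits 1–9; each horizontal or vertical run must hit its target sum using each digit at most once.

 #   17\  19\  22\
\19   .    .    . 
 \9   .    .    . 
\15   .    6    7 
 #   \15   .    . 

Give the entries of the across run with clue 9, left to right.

R3C1 = 15 − 13 = 2 completes the 15 across.
R2C1 = 6: the only remaining digit allowed by both the 9 across and the 17 down.
R1C1 = 17 − 8 = 9 completes the 17 down.
Nothing is forced directly, so branch on R4C2, whose candidates are 7 or 8 or 9. If R4C2 = 8: then R4C3 would have to be in {7} for the 15 across but in {1,2,3,4,5,6,8,9} for the 22 down — contradiction. If R4C2 = 9: that forces R1C2 = 3, after which R1C3 would have to be in {7} for the 19 across but in {1,2,3,4,5,6,8,9} for the 22 down — contradiction. So R4C2 = 7.
R4C3 = 15 − 7 = 8 completes the 15 across.
No cell is forced outright now. R1C2 can only be 2 or 4 (the digits allowed by both its 19 across and its 19 down). If R1C2 = 2: then R1C3 would have to be in {8} for the 19 across but in {1,2,3,4,5,6} for the 22 down — contradiction. So R1C2 = 4.
R1C3 = 19 − 13 = 6 completes the 19 across.
R2C2 = 19 − 17 = 2 completes the 19 down.
R2C3 = 9 − 8 = 1 completes the 9 across.

6 2 1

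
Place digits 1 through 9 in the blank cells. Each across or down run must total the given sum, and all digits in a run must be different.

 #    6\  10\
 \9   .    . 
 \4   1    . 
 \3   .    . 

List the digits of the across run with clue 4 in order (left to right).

1 3

4 in 2 cells must be {1,3}; 3 in 2 cells must be {1,2}; 6 in 3 cells must be {1,2,3}.
R2C2 = 4 − 1 = 3 completes the 4 across.
R3C1 = 2: the only remaining digit allowed by both the 3 across and the 6 down.
R3C2 = 3 − 2 = 1 completes the 3 across.
R1C1 = 6 − 3 = 3 completes the 6 down.
R1C2 = 9 − 3 = 6 completes the 9 across.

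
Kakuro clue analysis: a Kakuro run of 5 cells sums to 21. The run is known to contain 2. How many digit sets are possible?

6

5 distinct digits from 1–9 sum between 15 and 35.
Keeping only sets containing 2.
Enumerating: {1,2,3,6,9}, {1,2,3,7,8}, {1,2,4,5,9}, {1,2,4,6,8}, {1,2,5,6,7}, {2,3,4,5,7}.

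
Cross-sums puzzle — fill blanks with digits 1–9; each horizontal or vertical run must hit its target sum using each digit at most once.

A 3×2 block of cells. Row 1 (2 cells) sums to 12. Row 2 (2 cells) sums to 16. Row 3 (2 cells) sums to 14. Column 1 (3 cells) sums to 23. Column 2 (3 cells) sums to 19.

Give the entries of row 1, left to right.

8 4

16 in 2 cells must be {7,9}; 23 in 3 cells must be {6,8,9}.
The 16 across and the 23 down share only 9, so (2,1) = 9.
(2,2) = 16 − 9 = 7 completes the 16 across.
Given what's placed, (1,1) must be 8 to fit the 12 across and 23 down.
(1,2) = 12 − 8 = 4 completes the 12 across.
(3,1) = 23 − 17 = 6 completes the 23 down.
(3,2) = 14 − 6 = 8 completes the 14 across.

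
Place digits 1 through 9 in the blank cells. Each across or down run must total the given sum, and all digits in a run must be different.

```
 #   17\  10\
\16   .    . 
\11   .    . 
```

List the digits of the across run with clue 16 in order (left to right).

16 in 2 cells must be {7,9}; 17 in 2 cells must be {8,9}.
The 16 across and the 17 down share only 9, so R1C1 = 9.
R1C2 = 16 − 9 = 7 completes the 16 across.
R2C1 = 17 − 9 = 8 completes the 17 down.
R2C2 = 11 − 8 = 3 completes the 11 across.

9 7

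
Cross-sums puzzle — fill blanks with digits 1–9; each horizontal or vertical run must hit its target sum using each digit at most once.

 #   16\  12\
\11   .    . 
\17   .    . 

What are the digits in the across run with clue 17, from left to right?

9, 8

17 in 2 cells must be {8,9}; 16 in 2 cells must be {7,9}.
The 17 across and the 16 down share only 9, so R2C1 = 9.
R2C2 = 17 − 9 = 8 completes the 17 across.
R1C1 = 16 − 9 = 7 completes the 16 down.
R1C2 = 11 − 7 = 4 completes the 11 across.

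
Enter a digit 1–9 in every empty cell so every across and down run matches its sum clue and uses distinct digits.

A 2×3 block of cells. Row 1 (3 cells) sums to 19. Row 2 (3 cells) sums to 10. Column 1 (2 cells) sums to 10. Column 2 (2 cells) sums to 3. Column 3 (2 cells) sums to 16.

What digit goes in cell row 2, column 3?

7

3 in 2 cells must be {1,2}; 16 in 2 cells must be {7,9}.
The 19 across and the 3 down share only 2, so (1,2) = 2.
Given what's placed, (1,3) must be 9 to fit the 19 across and 16 down.
(2,2) = 3 − 2 = 1 completes the 3 down.
(2,3) = 16 − 9 = 7 completes the 16 down.
(1,1) = 19 − 11 = 8 completes the 19 across.
(2,1) = 10 − 8 = 2 completes the 10 across.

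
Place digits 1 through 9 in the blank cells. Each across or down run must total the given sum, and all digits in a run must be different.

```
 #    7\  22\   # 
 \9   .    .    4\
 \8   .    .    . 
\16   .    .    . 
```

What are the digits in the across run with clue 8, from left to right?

2 5 1

7 in 3 cells must be {1,2,4}; 4 in 2 cells must be {1,3}.
Only 5 fits R2C2 under both its across sum 8 and down sum 22.
Given what's placed, R2C3 must be 1 to fit the 8 across and 4 down.
R3C3 = 4 − 1 = 3 completes the 4 down.
R1C2 = 8: the only remaining digit allowed by both the 9 across and the 22 down.
R2C1 = 8 − 6 = 2 completes the 8 across.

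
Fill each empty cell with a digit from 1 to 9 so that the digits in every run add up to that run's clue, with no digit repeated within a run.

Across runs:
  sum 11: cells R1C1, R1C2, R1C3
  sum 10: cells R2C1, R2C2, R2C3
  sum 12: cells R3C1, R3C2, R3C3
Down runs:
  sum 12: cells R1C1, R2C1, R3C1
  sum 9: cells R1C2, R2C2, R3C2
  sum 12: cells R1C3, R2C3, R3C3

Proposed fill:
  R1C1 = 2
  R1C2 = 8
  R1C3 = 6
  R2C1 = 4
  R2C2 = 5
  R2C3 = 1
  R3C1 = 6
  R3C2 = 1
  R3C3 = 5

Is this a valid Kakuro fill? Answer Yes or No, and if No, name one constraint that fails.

No — the down run R1C2–R3C2 sums to 14, not 9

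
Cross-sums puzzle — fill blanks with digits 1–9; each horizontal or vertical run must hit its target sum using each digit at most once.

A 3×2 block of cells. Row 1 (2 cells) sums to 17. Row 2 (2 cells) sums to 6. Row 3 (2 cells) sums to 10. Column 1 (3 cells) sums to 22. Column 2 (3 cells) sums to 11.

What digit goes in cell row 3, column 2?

2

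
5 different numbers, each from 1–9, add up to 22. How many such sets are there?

9

5 distinct digits from 1–9 sum between 15 and 35.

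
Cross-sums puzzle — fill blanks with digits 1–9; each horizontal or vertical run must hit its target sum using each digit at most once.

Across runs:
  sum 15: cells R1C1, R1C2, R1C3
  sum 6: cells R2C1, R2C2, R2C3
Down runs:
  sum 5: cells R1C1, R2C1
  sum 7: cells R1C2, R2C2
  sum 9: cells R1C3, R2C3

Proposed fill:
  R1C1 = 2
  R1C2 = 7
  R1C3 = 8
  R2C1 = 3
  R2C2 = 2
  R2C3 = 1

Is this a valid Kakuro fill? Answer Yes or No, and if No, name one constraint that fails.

No — the across run R1C1–R1C3 sums to 17, not 15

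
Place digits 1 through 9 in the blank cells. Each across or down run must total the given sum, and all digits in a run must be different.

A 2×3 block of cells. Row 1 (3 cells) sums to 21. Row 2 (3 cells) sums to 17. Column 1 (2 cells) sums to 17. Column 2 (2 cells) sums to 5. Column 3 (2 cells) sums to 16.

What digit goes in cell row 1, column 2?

4

17 in 2 cells must be {8,9}; 16 in 2 cells must be {7,9}.
The 21 across and the 5 down share only 4, so (1,2) = 4.
Given what's placed, (1,3) must be 9 to fit the 21 across and 16 down.
(2,2) = 5 − 4 = 1 completes the 5 down.
(2,3) = 16 − 9 = 7 completes the 16 down.
(1,1) = 21 − 13 = 8 completes the 21 across.
(2,1) = 17 − 8 = 9 completes the 17 across.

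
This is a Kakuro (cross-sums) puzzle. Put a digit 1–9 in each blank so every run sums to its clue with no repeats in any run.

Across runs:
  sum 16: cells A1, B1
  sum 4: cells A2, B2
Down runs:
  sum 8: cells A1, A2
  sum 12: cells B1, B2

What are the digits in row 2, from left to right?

1 3

16 in 2 cells must be {7,9}; 4 in 2 cells must be {1,3}.
The 16 across and the 8 down share only 7, so A1 = 7.
B1 = 16 − 7 = 9 completes the 16 across.
A2 = 8 − 7 = 1 completes the 8 down.
B2 = 4 − 1 = 3 completes the 4 across.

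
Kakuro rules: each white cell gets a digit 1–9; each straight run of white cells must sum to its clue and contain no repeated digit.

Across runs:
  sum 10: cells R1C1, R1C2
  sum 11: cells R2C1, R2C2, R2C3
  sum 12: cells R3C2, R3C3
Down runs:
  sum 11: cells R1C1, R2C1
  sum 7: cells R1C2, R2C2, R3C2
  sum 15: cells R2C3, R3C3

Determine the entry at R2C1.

3

7 in 3 cells must be {1,2,4}.
The 12 across and the 7 down share only 4, so R3C2 = 4.
R3C3 = 12 − 4 = 8 completes the 12 across.
R2C3 = 15 − 8 = 7 completes the 15 down.
R2C1 = 3: the only remaining digit allowed by both the 11 across and the 11 down.
R2C2 = 11 − 10 = 1 completes the 11 across.
R1C1 = 11 − 3 = 8 completes the 11 down.
R1C2 = 10 − 8 = 2 completes the 10 across.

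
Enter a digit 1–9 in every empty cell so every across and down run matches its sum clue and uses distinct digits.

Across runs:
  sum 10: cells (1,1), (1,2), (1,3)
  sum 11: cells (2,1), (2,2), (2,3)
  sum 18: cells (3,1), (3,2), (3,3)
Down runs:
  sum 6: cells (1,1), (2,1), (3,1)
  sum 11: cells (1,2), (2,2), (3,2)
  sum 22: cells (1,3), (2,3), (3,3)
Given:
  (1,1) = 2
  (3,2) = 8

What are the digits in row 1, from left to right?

2, 1, 7

6 in 3 cells must be {1,2,3}.
Given what's placed, (1,2) must be 1 to fit the 10 across and 11 down.
(1,3) = 10 − 3 = 7 completes the 10 across.
(2,2) = 11 − 9 = 2 completes the 11 down.
(2,3) = 6: the only remaining digit allowed by both the 11 across and the 22 down.
(3,3) = 22 − 13 = 9 completes the 22 down.
(2,1) = 11 − 8 = 3 completes the 11 across.
(3,1) = 18 − 17 = 1 completes the 18 across.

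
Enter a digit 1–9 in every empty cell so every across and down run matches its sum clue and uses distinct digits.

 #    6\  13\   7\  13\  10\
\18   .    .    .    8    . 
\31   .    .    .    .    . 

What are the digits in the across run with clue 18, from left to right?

Given what's placed, R1C2 must be 4 to fit the 18 across and 13 down.
R2C2 = 13 − 4 = 9 completes the 13 down.
R2C4 = 13 − 8 = 5 completes the 13 down.
No cell is forced outright now. R1C1 can only be 1 or 2 (the digits allowed by both its 18 across and its 6 down). If R1C1 = 1: then R2C1 would have to be in {2,3,4,6,7,8} for the 31 across but in {5} for the 6 down — contradiction. So R1C1 = 2.
R2C1 = 6 − 2 = 4 completes the 6 down.
R2C3 = 6: the only remaining digit allowed by both the 31 across and the 7 down.
R2C5 = 31 − 24 = 7 completes the 31 across.
R1C3 = 7 − 6 = 1 completes the 7 down.
R1C5 = 18 − 15 = 3 completes the 18 across.

2 4 1 8 3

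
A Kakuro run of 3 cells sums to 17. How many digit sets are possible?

7

3 distinct digits from 1–9 sum between 6 and 24.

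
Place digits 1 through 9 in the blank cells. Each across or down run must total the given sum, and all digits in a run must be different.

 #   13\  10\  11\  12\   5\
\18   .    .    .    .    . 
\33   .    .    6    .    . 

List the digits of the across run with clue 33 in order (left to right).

7, 9, 6, 8, 3

R1C3 = 11 − 6 = 5 completes the 11 down.
R2C5 = 3: the only remaining digit allowed by both the 33 across and the 5 down.
R1C5 = 5 − 3 = 2 completes the 5 down.
Nothing is forced directly, so branch on R1C1, whose candidates are 4 or 6 or 7. If R1C1 = 4: then R1C4 would have to be in {1,6} for the 18 across but in {3,4,5,7,8,9} for the 12 down — contradiction. If R1C1 = 7: that forces R1C4 = 3, after which R2C1 would have to be in {7,8,9} for the 33 across but in {6} for the 13 down — contradiction. So R1C1 = 6.
R1C4 = 4: the only remaining digit allowed by both the 18 across and the 12 down.
R2C1 = 13 − 6 = 7 completes the 13 down.
R2C4 = 12 − 4 = 8 completes the 12 down.
R1C2 = 18 − 17 = 1 completes the 18 across.
R2C2 = 33 − 24 = 9 completes the 33 across.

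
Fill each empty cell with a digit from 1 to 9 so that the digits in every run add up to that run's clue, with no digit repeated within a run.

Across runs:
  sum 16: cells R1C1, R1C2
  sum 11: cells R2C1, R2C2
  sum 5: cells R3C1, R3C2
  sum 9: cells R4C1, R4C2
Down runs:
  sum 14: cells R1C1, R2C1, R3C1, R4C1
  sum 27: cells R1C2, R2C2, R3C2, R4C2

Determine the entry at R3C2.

3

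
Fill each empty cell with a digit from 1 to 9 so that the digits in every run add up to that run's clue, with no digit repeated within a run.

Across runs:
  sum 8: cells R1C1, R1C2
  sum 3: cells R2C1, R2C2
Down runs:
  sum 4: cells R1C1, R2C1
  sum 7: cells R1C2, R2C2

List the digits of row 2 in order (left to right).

3 in 2 cells must be {1,2}; 4 in 2 cells must be {1,3}.
The 3 across and the 4 down share only 1, so R2C1 = 1.
R2C2 = 3 − 1 = 2 completes the 3 across.
R1C1 = 4 − 1 = 3 completes the 4 down.
R1C2 = 8 − 3 = 5 completes the 8 across.

1 2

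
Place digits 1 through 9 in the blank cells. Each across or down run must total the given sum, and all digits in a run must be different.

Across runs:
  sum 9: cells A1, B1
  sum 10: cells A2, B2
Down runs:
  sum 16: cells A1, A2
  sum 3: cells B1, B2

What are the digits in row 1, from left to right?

7, 2

16 in 2 cells must be {7,9}; 3 in 2 cells must be {1,2}.
The 9 across and the 16 down share only 7, so A1 = 7.
B1 = 9 − 7 = 2 completes the 9 across.
A2 = 16 − 7 = 9 completes the 16 down.
B2 = 10 − 9 = 1 completes the 10 across.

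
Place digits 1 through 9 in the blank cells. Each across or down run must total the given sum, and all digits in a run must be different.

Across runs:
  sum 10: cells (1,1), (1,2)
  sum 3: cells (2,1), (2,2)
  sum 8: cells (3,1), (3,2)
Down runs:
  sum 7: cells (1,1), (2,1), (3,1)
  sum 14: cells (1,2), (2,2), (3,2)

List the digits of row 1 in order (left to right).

3 in 2 cells must be {1,2}; 7 in 3 cells must be {1,2,4}.
Nothing is forced directly, so branch on (2,1), whose candidates are 1 or 2. If (2,1) = 1: that forces (2,2) = 2, (3,1) = 2, after which (3,2) would have to be in {6} for the 8 across but in {3,4,5,7,8,9} for the 14 down — contradiction. So (2,1) = 2.
(2,2) = 3 − 2 = 1 completes the 3 across.
Given what's placed, (3,1) must be 1 to fit the 8 across and 7 down.
(3,2) = 8 − 1 = 7 completes the 8 across.
(1,1) = 7 − 3 = 4 completes the 7 down.
(1,2) = 10 − 4 = 6 completes the 10 across.

4, 6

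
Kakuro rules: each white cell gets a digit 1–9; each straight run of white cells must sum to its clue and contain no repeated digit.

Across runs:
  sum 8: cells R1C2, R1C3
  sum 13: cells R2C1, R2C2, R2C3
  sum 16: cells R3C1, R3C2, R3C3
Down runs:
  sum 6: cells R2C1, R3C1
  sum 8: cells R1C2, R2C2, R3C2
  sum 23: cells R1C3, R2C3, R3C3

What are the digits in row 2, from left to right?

4, 1, 8

23 in 3 cells must be {6,8,9}.
Only 6 fits R1C3 under both its across sum 8 and down sum 23.
R1C2 = 8 − 6 = 2 completes the 8 across.
Nothing is forced directly, so branch on R2C2, whose candidates are 1 or 5. If R2C2 = 5: then R2C3 would have to be in {1,2,6,7} for the 13 across but in {8,9} for the 23 down — contradiction. So R2C2 = 1.
R3C2 = 8 − 3 = 5 completes the 8 down.
No cell is forced outright now. R2C1 can only be 4 or 5 (the digits allowed by both its 13 across and its 6 down). If R2C1 = 5: then R2C3 would have to be in {7} for the 13 across but in {8,9} for the 23 down — contradiction. So R2C1 = 4.
R2C3 = 13 − 5 = 8 completes the 13 across.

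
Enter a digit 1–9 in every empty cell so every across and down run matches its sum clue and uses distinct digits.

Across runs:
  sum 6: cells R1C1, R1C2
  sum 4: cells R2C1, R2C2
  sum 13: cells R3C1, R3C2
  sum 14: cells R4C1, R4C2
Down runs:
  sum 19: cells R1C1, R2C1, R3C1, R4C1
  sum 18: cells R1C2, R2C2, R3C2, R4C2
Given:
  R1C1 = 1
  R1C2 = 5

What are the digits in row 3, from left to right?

4 in 2 cells must be {1,3}.
Given what's placed, R2C1 must be 3 to fit the 4 across and 19 down.
R2C2 = 4 − 3 = 1 completes the 4 across.
Nothing is forced directly, so branch on R4C2, whose candidates are 8 or 9. If R4C2 = 9: then R3C2 would have to be in {4,5,6,7,8,9} for the 13 across but in {3} for the 18 down — contradiction. So R4C2 = 8.
R3C2 = 18 − 14 = 4 completes the 18 down.
R4C1 = 14 − 8 = 6 completes the 14 across.
R3C1 = 13 − 4 = 9 completes the 13 across.

9 4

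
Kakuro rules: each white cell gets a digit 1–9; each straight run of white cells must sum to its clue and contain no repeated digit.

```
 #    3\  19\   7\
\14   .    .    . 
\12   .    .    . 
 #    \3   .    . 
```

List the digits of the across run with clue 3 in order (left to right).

2 1

3 in 2 cells must be {1,2}; 7 in 3 cells must be {1,2,4}.
Only 2 fits R3C2 under both its across sum 3 and down sum 19.
R3C3 = 3 − 2 = 1 completes the 3 across.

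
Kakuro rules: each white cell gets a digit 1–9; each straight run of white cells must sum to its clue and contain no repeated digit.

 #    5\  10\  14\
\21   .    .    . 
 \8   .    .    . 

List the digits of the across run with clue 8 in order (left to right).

The 21 across and the 5 down share only 4, so R1C1 = 4.
R2C1 = 5 − 4 = 1 completes the 5 down.
Given what's placed, R2C3 must be 5 to fit the 8 across and 14 down.
R1C3 = 14 − 5 = 9 completes the 14 down.
R2C2 = 8 − 6 = 2 completes the 8 across.
R1C2 = 21 − 13 = 8 completes the 21 across.

1 2 5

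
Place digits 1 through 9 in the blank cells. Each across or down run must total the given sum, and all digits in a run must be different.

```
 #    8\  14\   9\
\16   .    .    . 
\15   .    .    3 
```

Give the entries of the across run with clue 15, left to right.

R1C3 = 9 − 3 = 6 completes the 9 down.
No cell is forced outright now. R2C2 can only be 5 or 8 (the digits allowed by both its 15 across and its 14 down). If R2C2 = 8: then R1C2 would have to be in {1,2,3,7,8,9} for the 16 across but in {6} for the 14 down — contradiction. So R2C2 = 5.
R1C2 = 14 − 5 = 9 completes the 14 down.
R2C1 = 15 − 8 = 7 completes the 15 across.
R1C1 = 16 − 15 = 1 completes the 16 across.

7 5 3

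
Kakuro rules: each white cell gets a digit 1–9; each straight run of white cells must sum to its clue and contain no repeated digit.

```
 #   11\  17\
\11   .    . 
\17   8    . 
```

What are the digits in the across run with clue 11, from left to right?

17 in 2 cells must be {8,9}.
R1C1 = 11 − 8 = 3 completes the 11 down.
R1C2 = 11 − 3 = 8 completes the 11 across.
R2C2 = 17 − 8 = 9 completes the 17 across.

3 8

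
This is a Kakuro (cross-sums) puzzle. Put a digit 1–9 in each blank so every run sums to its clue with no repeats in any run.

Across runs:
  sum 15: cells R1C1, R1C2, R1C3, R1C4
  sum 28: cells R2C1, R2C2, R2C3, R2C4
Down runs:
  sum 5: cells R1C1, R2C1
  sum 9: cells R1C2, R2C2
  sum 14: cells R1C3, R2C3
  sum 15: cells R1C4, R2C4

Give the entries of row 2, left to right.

Only 4 fits R2C1 under both its across sum 28 and down sum 5.
R1C1 = 5 − 4 = 1 completes the 5 down.
Nothing is forced directly, so branch on R2C2, whose candidates are 7 or 8. If R2C2 = 8: then R1C2 would have to be in {2,3,4,5,6,7,8,9} for the 15 across but in {1} for the 9 down — contradiction. So R2C2 = 7.
R1C2 = 9 − 7 = 2 completes the 9 down.
No cell is forced outright now. R2C3 can only be 8 or 9 (the digits allowed by both its 28 across and its 14 down). If R2C3 = 8: then R1C3 would have to be in {3,4,5,7,8,9} for the 15 across but in {6} for the 14 down — contradiction. So R2C3 = 9.
R1C3 = 14 − 9 = 5 completes the 14 down.
R1C4 = 15 − 8 = 7 completes the 15 across.
R2C4 = 28 − 20 = 8 completes the 28 across.

4 7 9 8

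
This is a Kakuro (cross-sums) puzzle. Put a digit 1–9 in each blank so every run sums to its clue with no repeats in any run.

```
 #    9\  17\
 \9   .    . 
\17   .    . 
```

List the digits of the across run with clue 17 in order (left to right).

8 9

17 in 2 cells must be {8,9}.
The 9 across and the 17 down share only 8, so R1C2 = 8.
The 17 across and the 9 down share only 8, so R2C1 = 8.
R2C2 = 17 − 8 = 9 completes the 17 across.
R1C1 = 9 − 8 = 1 completes the 9 across.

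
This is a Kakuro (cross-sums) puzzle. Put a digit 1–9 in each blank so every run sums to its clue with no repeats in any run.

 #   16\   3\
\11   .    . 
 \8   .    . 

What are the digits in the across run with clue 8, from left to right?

7, 1

16 in 2 cells must be {7,9}; 3 in 2 cells must be {1,2}.
The 11 across and the 3 down share only 2, so R1C2 = 2.
The 8 across and the 16 down share only 7, so R2C1 = 7.
R2C2 = 8 − 7 = 1 completes the 8 across.
R1C1 = 11 − 2 = 9 completes the 11 across.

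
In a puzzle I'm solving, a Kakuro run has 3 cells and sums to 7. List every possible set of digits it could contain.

{1,2,4}

3 distinct digits from 1–9 sum between 6 and 24.
Only one set works: {1,2,4}.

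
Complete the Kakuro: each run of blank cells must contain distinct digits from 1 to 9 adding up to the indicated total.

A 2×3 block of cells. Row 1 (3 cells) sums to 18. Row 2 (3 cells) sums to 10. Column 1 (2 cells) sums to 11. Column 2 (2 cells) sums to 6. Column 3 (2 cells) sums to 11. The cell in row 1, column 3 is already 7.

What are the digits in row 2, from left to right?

(2,3) = 11 − 7 = 4 completes the 11 down.
Given what's placed, (2,1) must be 5 to fit the 10 across and 11 down.
(2,2) = 10 − 9 = 1 completes the 10 across.
(1,1) = 11 − 5 = 6 completes the 11 down.
(1,2) = 18 − 13 = 5 completes the 18 across.

5 1 4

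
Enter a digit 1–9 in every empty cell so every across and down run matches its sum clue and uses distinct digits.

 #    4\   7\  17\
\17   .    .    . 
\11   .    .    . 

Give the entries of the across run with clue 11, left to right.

1 2 8

4 in 2 cells must be {1,3}; 17 in 2 cells must be {8,9}.
The 11 across and the 17 down share only 8, so R2C3 = 8.
R1C3 = 17 − 8 = 9 completes the 17 down.
Given what's placed, R2C1 must be 1 to fit the 11 across and 4 down.
R2C2 = 11 − 9 = 2 completes the 11 across.
R1C1 = 4 − 1 = 3 completes the 4 down.
R1C2 = 17 − 12 = 5 completes the 17 across.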